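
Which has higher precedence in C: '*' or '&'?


'*' is multiplicative (level 10); '&' is bitwise AND (level 5)
Higher level binds tighter
'*' has higher precedence than '&'


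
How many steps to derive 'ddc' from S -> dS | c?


Derivation: S => dS => ddS => ddc
Steps: 3


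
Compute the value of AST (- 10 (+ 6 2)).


Evaluate inner: (+ 6 2) = 8
Evaluate root: (- 10 8) = 2
Result: 2


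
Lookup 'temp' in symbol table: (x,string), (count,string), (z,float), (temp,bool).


Lookup 'temp' → type bool


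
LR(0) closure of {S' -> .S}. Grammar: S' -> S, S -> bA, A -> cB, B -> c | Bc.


Start: S' -> .S
For each item with dot before a nonterminal B, add B -> .γ for every B-production
Closure: [S' -> .S, S -> .bA]


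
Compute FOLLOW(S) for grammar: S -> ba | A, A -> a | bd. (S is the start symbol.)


$ ∈ FOLLOW(S). For each A -> αBβ: add FIRST(β)\{ε} to FOLLOW(B); if β nullable, add FOLLOW(A).
FOLLOW(S) = {$}


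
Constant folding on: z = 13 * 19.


13 * 19 = 247 at compile time
Optimized: z = 247


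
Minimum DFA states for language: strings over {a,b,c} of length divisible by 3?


Track length mod 3: states 0..2, accept at 0
Minimal DFA: 3 states


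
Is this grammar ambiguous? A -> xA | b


right-linear, alternatives start with distinct terminals 'x' vs 'b': unique leftmost derivation
Unambiguous


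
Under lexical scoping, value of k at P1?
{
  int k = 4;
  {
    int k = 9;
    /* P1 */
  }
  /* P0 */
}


k declared in the same block as P1
k = 9


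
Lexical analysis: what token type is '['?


Pattern: delimiter/punctuation
Type: PUNCTUATION


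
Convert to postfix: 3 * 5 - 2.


Left to right (same or higher precedence on left)
Postfix: 3 5 * 2 -


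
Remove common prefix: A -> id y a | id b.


Common prefix: 'id'
Factored: A -> id A', A' -> y a | b


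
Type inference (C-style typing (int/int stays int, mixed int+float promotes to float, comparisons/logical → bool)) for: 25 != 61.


Operand types: int != int
Rule: comparison yields bool
Result type: bool


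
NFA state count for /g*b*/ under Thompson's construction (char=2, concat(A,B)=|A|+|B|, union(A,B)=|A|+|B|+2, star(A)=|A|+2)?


Syntax tree has 2 char leaf(s), 0 union(s), 2 star(s)
chars contribute 2×2 = 4; each union adds +2; each star adds +2
Total: 4 + 0 + 4 = 8 states


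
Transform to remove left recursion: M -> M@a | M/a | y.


Left-recursive alternatives: M@a, M/a; non-recursive: y
Introduce M': M -> yM', M' -> @aM' | /aM' | ε


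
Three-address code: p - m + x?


Break into single-operator statements:
t1 = p - m
t2 = t1 + x


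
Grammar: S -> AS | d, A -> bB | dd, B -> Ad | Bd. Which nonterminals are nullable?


A nonterminal is nullable iff some alternative derives ε (directly, or every symbol in it is nullable)
Nullable: {}


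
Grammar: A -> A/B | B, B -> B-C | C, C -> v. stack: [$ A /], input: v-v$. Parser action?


no handle ('A/' is not any RHS); shift 'v'
Action: shift


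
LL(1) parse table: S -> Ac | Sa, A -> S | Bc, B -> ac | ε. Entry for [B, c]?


For [B, c]: ε is nullable and 'c' ∈ FOLLOW(B)
Entry: B -> ε


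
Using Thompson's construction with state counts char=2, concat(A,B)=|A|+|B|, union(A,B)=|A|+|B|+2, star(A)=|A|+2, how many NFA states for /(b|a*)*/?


Syntax tree has 2 char leaf(s), 1 union(s), 2 star(s)
chars contribute 2×2 = 4; each union adds +2; each star adds +2
Total: 4 + 2 + 4 = 10 states


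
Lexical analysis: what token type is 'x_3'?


Pattern: letter/underscore followed by alphanumerics, not a keyword
Type: IDENTIFIER


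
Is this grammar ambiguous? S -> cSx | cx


balanced c^n…x^n: each string has a unique parse
Unambiguous


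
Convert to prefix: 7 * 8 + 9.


left-to-right (same/higher precedence on left): tree is (+ (* 7 8) 9)
Prefix: + * 7 8 9


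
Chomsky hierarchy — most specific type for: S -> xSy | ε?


Single nonterminal LHS, but x^n y^n is not regular
Classification: Type 2 (Context-Free)


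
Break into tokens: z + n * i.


Scan left to right, longest-match per lexeme
Tokens: ID(z), OP(+), ID(n), OP(*), ID(i)


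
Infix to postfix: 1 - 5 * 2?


* has higher precedence, evaluate 5*2 first
Postfix: 1 5 2 * -


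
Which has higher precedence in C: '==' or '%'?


'%' is multiplicative (level 10); '==' is equality (level 6)
Higher level binds tighter
'%' has higher precedence than '=='


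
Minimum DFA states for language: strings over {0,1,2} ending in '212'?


Track the longest suffix of input matching a prefix of '212': 4 classes (prefixes of length 0..3)
Minimal DFA: 4 states


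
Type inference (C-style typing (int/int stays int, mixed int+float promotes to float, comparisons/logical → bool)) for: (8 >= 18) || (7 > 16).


Operand types: bool || bool
Rule: logical operators take bool operands and yield bool
Result type: bool


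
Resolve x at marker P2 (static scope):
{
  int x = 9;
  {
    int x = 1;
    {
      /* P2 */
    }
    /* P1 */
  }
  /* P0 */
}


P2's block does not declare x; resolves to the enclosing declaration at depth 1
x = 1


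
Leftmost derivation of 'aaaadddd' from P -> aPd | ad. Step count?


Derivation: P => aPd => aaPdd => aaaPddd => aaaadddd
Steps: 4


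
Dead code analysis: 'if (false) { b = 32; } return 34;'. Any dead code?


condition is constant false, so the whole block is unreachable
Dead: 'if (false) { b = 32; }'


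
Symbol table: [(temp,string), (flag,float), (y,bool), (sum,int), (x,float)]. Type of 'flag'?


Lookup 'flag' → type float


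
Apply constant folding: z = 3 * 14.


3 * 14 = 42 at compile time
Optimized: z = 42


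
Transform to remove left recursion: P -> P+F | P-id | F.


Left-recursive alternatives: P+F, P-id; non-recursive: F
Introduce P': P -> FP', P' -> +FP' | -idP' | ε


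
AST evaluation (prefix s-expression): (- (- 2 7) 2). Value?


Evaluate inner: (- 2 7) = -5
Evaluate root: (- -5 2) = -7
Result: -7


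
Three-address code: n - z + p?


Break into single-operator statements:
t1 = n - z
t2 = t1 + p


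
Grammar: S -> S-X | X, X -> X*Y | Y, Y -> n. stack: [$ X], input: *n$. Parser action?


shift '*' to continue X -> X*Y
Action: shift


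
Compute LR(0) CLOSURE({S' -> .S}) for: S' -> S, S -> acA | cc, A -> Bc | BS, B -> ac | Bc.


Start: S' -> .S
For each item with dot before a nonterminal B, add B -> .γ for every B-production
Closure: [S' -> .S, S -> .acA, S -> .cc]


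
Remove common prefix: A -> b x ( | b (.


Common prefix: 'b'
Factored: A -> b A', A' -> x ( | (


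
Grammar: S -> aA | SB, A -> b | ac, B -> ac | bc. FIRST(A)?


Per alternative of A: FIRST(b) = {b}; FIRST(ac) = {a}
FIRST(A) = {a, b}


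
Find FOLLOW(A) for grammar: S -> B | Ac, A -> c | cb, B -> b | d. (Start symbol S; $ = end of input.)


$ ∈ FOLLOW(S). For each A -> αBβ: add FIRST(β)\{ε} to FOLLOW(B); if β nullable, add FOLLOW(A).
FOLLOW(A) = {c}


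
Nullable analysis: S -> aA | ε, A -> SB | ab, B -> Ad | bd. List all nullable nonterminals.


A nonterminal is nullable iff some alternative derives ε (directly, or every symbol in it is nullable)
Nullable: {S}


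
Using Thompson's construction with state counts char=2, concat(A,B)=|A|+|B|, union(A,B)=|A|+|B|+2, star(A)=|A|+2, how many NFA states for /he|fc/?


Syntax tree has 4 char leaf(s), 1 union(s), 0 star(s)
chars contribute 4×2 = 8; each union adds +2; each star adds +2
Total: 8 + 2 + 0 = 10 states


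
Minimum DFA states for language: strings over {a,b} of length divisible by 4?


Track length mod 4: states 0..3, accept at 0
Minimal DFA: 4 states


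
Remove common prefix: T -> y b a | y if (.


Common prefix: 'y'
Factored: T -> y T', T' -> b a | if (


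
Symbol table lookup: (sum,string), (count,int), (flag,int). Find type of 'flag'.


Lookup 'flag' → type int


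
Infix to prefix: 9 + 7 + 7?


left-to-right (same/higher precedence on left): tree is (+ (+ 9 7) 7)
Prefix: + + 9 7 7


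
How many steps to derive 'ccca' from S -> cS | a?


Derivation: S => cS => ccS => cccS => ccca
Steps: 4


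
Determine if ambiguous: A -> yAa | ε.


balanced y^n…a^n: each string has a unique parse
Unambiguous


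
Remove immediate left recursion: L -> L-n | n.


Left-recursive alternatives: L-n; non-recursive: n
Introduce L': L -> nL', L' -> -nL' | ε


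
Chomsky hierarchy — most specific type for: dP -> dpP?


LHS has context (more than one symbol) and |LHS| ≤ |RHS|
Classification: Type 1 (Context-Sensitive)


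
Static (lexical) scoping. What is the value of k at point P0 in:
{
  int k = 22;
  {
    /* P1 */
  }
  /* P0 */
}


k declared in the same block as P0
k = 22


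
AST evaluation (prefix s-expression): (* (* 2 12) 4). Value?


Evaluate inner: (* 2 12) = 24
Evaluate root: (* 24 4) = 96
Result: 96


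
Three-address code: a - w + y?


Break into single-operator statements:
t1 = a - w
t2 = t1 + y


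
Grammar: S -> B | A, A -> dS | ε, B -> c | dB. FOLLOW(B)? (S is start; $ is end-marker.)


$ ∈ FOLLOW(S). For each A -> αBβ: add FIRST(β)\{ε} to FOLLOW(B); if β nullable, add FOLLOW(A).
FOLLOW(B) = {$}


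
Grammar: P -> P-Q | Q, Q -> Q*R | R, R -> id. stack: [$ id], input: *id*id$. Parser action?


'id' on top is the handle for R -> id
Action: reduce (R -> id)


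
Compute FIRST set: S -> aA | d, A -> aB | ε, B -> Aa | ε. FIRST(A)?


Per alternative of A: FIRST(aB) = {a}; FIRST(ε) = {ε}
FIRST(A) = {a, ε}


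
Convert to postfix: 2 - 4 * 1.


* has higher precedence, evaluate 4*1 first
Postfix: 2 4 1 * -


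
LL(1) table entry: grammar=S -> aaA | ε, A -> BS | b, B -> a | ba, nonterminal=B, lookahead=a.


For [B, a]: 'a' ∈ FIRST(a)
Entry: B -> a


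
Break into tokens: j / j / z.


Scan left to right, longest-match per lexeme
Tokens: ID(j), OP(/), ID(j), OP(/), ID(z)


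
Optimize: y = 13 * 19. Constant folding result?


13 * 19 = 247 at compile time
Optimized: y = 247


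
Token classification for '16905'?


Pattern: digits only
Type: INTEGER_LITERAL


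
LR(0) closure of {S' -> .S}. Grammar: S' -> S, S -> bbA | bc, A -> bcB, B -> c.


Start: S' -> .S
For each item with dot before a nonterminal B, add B -> .γ for every B-production
Closure: [S' -> .S, S -> .bbA, S -> .bc]


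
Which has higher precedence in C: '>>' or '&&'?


'>>' is shift (level 8); '&&' is logical AND (level 2)
Higher level binds tighter
'>>' has higher precedence than '&&'


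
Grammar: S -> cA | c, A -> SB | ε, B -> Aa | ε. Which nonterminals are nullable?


A nonterminal is nullable iff some alternative derives ε (directly, or every symbol in it is nullable)
Nullable: {A, B}


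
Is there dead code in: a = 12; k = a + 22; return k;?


a is read by k's definition; k is returned
No dead code


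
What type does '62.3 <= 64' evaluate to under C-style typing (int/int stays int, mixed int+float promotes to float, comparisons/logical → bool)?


Operand types: float <= int
Rule: comparison yields bool
Result type: bool


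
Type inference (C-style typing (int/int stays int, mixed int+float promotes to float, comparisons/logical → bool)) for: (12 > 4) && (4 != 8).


Operand types: bool && bool
Rule: logical operators take bool operands and yield bool
Result type: bool


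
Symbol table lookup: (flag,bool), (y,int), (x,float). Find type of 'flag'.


Lookup 'flag' → type bool


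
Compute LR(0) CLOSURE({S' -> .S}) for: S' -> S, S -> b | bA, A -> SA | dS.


Start: S' -> .S
For each item with dot before a nonterminal B, add B -> .γ for every B-production
Closure: [S' -> .S, S -> .b, S -> .bA]


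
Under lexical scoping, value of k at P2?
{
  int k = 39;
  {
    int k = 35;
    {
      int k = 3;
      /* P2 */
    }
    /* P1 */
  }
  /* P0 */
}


k declared in the same block as P2
k = 3


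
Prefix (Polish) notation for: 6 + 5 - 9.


left-to-right (same/higher precedence on left): tree is (- (+ 6 5) 9)
Prefix: - + 6 5 9


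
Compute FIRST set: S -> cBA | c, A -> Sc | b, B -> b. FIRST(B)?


Per alternative of B: FIRST(b) = {b}
FIRST(B) = {b}


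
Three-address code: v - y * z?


Break into single-operator statements:
t1 = y * z
t2 = v - t1


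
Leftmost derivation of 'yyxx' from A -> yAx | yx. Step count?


Derivation: A => yAx => yyxx
Steps: 2


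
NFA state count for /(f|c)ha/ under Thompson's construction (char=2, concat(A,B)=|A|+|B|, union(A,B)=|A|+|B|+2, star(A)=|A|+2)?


Syntax tree has 4 char leaf(s), 1 union(s), 0 star(s)
chars contribute 4×2 = 8; each union adds +2; each star adds +2
Total: 8 + 2 + 0 = 10 states


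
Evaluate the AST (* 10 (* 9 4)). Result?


Evaluate inner: (* 9 4) = 36
Evaluate root: (* 10 36) = 360
Result: 360


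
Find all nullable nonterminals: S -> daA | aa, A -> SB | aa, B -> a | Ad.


A nonterminal is nullable iff some alternative derives ε (directly, or every symbol in it is nullable)
Nullable: {}


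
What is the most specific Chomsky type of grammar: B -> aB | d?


Right-linear: every RHS is a terminal or a terminal followed by one nonterminal
Classification: Type 3 (Regular)


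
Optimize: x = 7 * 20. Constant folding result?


7 * 20 = 140 at compile time
Optimized: x = 140


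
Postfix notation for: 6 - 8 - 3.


Left to right (same or higher precedence on left)
Postfix: 6 8 - 3 -


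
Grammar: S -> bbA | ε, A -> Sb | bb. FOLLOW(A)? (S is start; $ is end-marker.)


$ ∈ FOLLOW(S). For each A -> αBβ: add FIRST(β)\{ε} to FOLLOW(B); if β nullable, add FOLLOW(A).
FOLLOW(A) = {$, b}


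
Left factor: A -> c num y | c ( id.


Common prefix: 'c'
Factored: A -> c A', A' -> num y | ( id


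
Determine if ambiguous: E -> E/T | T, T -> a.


precedence layered via separate nonterminal T: deterministic
Unambiguous


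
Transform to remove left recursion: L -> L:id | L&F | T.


Left-recursive alternatives: L:id, L&F; non-recursive: T
Introduce L': L -> TL', L' -> :idL' | &FL' | ε


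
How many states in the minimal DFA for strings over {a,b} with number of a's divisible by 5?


Track (count of a) mod 5: states 0..4, accept at 0
Minimal DFA: 5 states


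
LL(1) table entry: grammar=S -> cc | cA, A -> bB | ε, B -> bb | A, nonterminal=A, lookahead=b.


For [A, b]: 'b' ∈ FIRST(bB)
Entry: A -> bB


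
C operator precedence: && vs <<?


'<<' is shift (level 8); '&&' is logical AND (level 2)
Higher level binds tighter
'<<' has higher precedence than '&&'


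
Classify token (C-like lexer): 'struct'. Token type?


Pattern: reserved word
Type: KEYWORD


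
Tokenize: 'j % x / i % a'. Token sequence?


Scan left to right, longest-match per lexeme
Tokens: ID(j), OP(%), ID(x), OP(/), ID(i), OP(%), ID(a)


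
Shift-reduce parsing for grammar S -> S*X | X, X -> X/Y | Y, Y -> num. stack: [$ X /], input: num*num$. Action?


no handle; shift 'num'
Action: shift


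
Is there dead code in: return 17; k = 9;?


statement follows a return and is unreachable
Dead: 'k = 9'


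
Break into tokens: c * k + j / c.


Scan left to right, longest-match per lexeme
Tokens: ID(c), OP(*), ID(k), OP(+), ID(j), OP(/), ID(c)


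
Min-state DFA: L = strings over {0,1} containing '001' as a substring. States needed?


KMP-style automaton: 3 progress states + 1 absorbing accept = 4
Minimal DFA: 4 states


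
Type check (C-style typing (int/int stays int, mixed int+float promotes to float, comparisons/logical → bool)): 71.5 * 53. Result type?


Operand types: float * int
Rule: mixed int/float promotes to float; int/int stays int
Result type: float


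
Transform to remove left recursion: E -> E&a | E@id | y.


Left-recursive alternatives: E&a, E@id; non-recursive: y
Introduce E': E -> yE', E' -> &aE' | @idE' | ε


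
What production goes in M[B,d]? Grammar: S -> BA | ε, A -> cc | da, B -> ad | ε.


For [B, d]: ε is nullable and 'd' ∈ FOLLOW(B)
Entry: B -> ε


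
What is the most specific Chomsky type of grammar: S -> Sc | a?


Left-linear: every RHS is a terminal or one nonterminal followed by a terminal
Classification: Type 3 (Regular)


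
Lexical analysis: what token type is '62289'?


Pattern: digits only
Type: INTEGER_LITERAL


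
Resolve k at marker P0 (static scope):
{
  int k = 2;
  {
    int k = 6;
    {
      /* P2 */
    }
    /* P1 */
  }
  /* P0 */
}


k declared in the same block as P0
k = 2


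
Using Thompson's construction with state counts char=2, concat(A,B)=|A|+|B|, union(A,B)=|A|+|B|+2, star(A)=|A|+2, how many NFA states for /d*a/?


Syntax tree has 2 char leaf(s), 0 union(s), 1 star(s)
chars contribute 2×2 = 4; each union adds +2; each star adds +2
Total: 4 + 0 + 2 = 6 states


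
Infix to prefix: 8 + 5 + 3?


left-to-right (same/higher precedence on left): tree is (+ (+ 8 5) 3)
Prefix: + + 8 5 3


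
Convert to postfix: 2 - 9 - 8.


Left to right (same or higher precedence on left)
Postfix: 2 9 - 8 -


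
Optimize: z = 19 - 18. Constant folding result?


19 - 18 = 1 at compile time
Optimized: z = 1


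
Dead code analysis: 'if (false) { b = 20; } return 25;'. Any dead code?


condition is constant false, so the whole block is unreachable
Dead: 'if (false) { b = 20; }'


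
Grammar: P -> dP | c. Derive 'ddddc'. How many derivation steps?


Derivation: P => dP => ddP => dddP => ddddP => ddddc
Steps: 5


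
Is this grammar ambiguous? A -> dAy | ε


balanced d^n…y^n: each string has a unique parse
Unambiguous


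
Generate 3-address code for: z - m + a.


Break into single-operator statements:
t1 = z - m
t2 = t1 + a


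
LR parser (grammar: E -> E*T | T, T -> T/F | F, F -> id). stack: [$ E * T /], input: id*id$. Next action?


no handle; shift 'id'
Action: shift


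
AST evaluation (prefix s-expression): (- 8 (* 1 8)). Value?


Evaluate inner: (* 1 8) = 8
Evaluate root: (- 8 8) = 0
Result: 0


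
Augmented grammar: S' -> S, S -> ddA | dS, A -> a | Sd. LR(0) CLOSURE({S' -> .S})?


Start: S' -> .S
For each item with dot before a nonterminal B, add B -> .γ for every B-production
Closure: [S' -> .S, S -> .ddA, S -> .dS]


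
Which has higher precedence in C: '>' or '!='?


'>' is relational (level 7); '!=' is equality (level 6)
Higher level binds tighter
'>' has higher precedence than '!='


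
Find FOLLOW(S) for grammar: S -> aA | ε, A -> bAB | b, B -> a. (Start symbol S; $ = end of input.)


$ ∈ FOLLOW(S). For each A -> αBβ: add FIRST(β)\{ε} to FOLLOW(B); if β nullable, add FOLLOW(A).
FOLLOW(S) = {$}


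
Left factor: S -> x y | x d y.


Common prefix: 'x'
Factored: S -> x S', S' -> y | d y


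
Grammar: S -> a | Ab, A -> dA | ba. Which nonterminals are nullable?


A nonterminal is nullable iff some alternative derives ε (directly, or every symbol in it is nullable)
Nullable: {}


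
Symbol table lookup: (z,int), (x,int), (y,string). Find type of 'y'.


Lookup 'y' → type string


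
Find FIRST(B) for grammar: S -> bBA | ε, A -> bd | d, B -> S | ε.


Per alternative of B: FIRST(S) = {b, ε}; FIRST(ε) = {ε}
FIRST(B) = {b, ε}


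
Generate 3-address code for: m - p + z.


Break into single-operator statements:
t1 = m - p
t2 = t1 + z


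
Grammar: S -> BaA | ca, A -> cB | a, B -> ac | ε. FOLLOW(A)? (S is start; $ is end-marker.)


$ ∈ FOLLOW(S). For each A -> αBβ: add FIRST(β)\{ε} to FOLLOW(B); if β nullable, add FOLLOW(A).
FOLLOW(A) = {$}


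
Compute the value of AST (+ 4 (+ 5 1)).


Evaluate inner: (+ 5 1) = 6
Evaluate root: (+ 4 6) = 10
Result: 10


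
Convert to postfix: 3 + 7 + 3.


Left to right (same or higher precedence on left)
Postfix: 3 7 + 3 +


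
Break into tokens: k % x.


Scan left to right, longest-match per lexeme
Tokens: ID(k), OP(%), ID(x)


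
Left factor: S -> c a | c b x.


Common prefix: 'c'
Factored: S -> c S', S' -> a | b x


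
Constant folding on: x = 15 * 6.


15 * 6 = 90 at compile time
Optimized: x = 90


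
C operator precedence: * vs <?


'*' is multiplicative (level 10); '<' is relational (level 7)
Higher level binds tighter
'*' has higher precedence than '<'


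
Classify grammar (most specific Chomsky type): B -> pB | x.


Right-linear: every RHS is a terminal or a terminal followed by one nonterminal
Classification: Type 3 (Regular)


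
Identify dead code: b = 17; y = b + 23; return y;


b is read by y's definition; y is returned
No dead code


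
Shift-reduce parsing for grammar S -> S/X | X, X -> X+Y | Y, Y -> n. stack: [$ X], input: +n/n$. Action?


shift '+' to continue X -> X+Y
Action: shift


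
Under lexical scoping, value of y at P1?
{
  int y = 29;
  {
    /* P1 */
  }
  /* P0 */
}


P1's block does not declare y; resolves to the enclosing declaration at depth 0
y = 29


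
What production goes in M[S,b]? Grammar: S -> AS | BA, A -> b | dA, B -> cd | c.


For [S, b]: 'b' ∈ FIRST(AS)
Entry: S -> AS


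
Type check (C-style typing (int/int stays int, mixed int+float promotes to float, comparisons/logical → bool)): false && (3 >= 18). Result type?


Operand types: bool && bool
Rule: logical operators take bool operands and yield bool
Result type: bool


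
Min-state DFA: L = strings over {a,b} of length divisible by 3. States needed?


Track length mod 3: states 0..2, accept at 0
Minimal DFA: 3 states


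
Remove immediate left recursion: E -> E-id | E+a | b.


Left-recursive alternatives: E-id, E+a; non-recursive: b
Introduce E': E -> bE', E' -> -idE' | +aE' | ε


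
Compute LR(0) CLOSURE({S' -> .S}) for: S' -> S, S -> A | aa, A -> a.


Start: S' -> .S
For each item with dot before a nonterminal B, add B -> .γ for every B-production
Closure: [S' -> .S, S -> .A, S -> .aa, A -> .a]


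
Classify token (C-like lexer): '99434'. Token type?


Pattern: digits only
Type: INTEGER_LITERAL


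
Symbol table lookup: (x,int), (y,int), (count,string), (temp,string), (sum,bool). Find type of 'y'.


Lookup 'y' → type int


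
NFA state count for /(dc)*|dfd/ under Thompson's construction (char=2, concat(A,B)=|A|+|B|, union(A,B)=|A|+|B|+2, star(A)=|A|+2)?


Syntax tree has 5 char leaf(s), 1 union(s), 1 star(s)
chars contribute 5×2 = 10; each union adds +2; each star adds +2
Total: 10 + 2 + 2 = 14 states


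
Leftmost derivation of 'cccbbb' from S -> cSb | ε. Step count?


Derivation: S => cSb => ccSbb => cccSbbb => cccbbb
Steps: 4


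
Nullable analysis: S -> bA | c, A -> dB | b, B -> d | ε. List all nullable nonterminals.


A nonterminal is nullable iff some alternative derives ε (directly, or every symbol in it is nullable)
Nullable: {B}


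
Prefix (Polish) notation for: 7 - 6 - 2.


left-to-right (same/higher precedence on left): tree is (- (- 7 6) 2)
Prefix: - - 7 6 2


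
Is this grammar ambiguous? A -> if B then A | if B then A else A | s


dangling else: 'if B then if B then s else s' parses two ways
Ambiguous


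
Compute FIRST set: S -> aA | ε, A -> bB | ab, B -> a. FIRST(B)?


Per alternative of B: FIRST(a) = {a}
FIRST(B) = {a}


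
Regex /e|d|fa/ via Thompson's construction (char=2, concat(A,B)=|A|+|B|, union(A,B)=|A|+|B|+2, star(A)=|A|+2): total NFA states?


Syntax tree has 4 char leaf(s), 2 union(s), 0 star(s)
chars contribute 4×2 = 8; each union adds +2; each star adds +2
Total: 8 + 4 + 0 = 12 states


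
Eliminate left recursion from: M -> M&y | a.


Left-recursive alternatives: M&y; non-recursive: a
Introduce M': M -> aM', M' -> &yM' | ε


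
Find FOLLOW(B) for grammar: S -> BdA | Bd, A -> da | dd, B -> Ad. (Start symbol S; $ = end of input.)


$ ∈ FOLLOW(S). For each A -> αBβ: add FIRST(β)\{ε} to FOLLOW(B); if β nullable, add FOLLOW(A).
FOLLOW(B) = {d}


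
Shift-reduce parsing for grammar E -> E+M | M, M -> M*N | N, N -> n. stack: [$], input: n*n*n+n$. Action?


no handle on stack; shift 'n'
Action: shift


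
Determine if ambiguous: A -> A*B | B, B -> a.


precedence layered via separate nonterminal B: deterministic
Unambiguous


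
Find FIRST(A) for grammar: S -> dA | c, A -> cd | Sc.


Per alternative of A: FIRST(cd) = {c}; FIRST(Sc) = {c, d}
FIRST(A) = {c, d}


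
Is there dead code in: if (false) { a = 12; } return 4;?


condition is constant false, so the whole block is unreachable
Dead: 'if (false) { a = 12; }'


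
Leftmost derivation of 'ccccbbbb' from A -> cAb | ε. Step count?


Derivation: A => cAb => ccAbb => cccAbbb => ccccAbbbb => ccccbbbb
Steps: 5


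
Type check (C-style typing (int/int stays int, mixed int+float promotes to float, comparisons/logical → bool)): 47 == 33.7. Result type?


Operand types: int == float
Rule: comparison yields bool
Result type: bool


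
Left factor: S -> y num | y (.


Common prefix: 'y'
Factored: S -> y S', S' -> num | (


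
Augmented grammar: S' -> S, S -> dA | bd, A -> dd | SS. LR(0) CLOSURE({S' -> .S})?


Start: S' -> .S
For each item with dot before a nonterminal B, add B -> .γ for every B-production
Closure: [S' -> .S, S -> .dA, S -> .bd]


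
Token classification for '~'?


Pattern: operator symbol
Type: OPERATOR


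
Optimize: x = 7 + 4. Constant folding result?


7 + 4 = 11 at compile time
Optimized: x = 11


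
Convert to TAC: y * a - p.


Break into single-operator statements:
t1 = y * a
t2 = t1 - p


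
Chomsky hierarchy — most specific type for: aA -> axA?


LHS has context (more than one symbol) and |LHS| ≤ |RHS|
Classification: Type 1 (Context-Sensitive)


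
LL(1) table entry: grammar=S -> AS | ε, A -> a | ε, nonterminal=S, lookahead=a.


For [S, a]: 'a' ∈ FIRST(AS)
Entry: S -> AS


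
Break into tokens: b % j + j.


Scan left to right, longest-match per lexeme
Tokens: ID(b), OP(%), ID(j), OP(+), ID(j)


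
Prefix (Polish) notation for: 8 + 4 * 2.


'*' binds tighter: tree is (+ 8 (* 4 2))
Prefix: + 8 * 4 2


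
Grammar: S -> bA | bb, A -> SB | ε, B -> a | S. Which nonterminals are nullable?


A nonterminal is nullable iff some alternative derives ε (directly, or every symbol in it is nullable)
Nullable: {A}


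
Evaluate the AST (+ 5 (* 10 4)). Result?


Evaluate inner: (* 10 4) = 40
Evaluate root: (+ 5 40) = 45
Result: 45


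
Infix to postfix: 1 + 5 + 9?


Left to right (same or higher precedence on left)
Postfix: 1 5 + 9 +


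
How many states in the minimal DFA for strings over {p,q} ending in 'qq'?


Track the longest suffix of input matching a prefix of 'qq': 3 classes (prefixes of length 0..2)
Minimal DFA: 3 states


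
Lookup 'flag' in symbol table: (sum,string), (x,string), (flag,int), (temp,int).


Lookup 'flag' → type int


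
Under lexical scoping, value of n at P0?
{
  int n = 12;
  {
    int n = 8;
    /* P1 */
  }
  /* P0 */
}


n declared in the same block as P0
n = 12


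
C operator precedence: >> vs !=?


'>>' is shift (level 8); '!=' is equality (level 6)
Higher level binds tighter
'>>' has higher precedence than '!='


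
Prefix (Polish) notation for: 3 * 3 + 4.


left-to-right (same/higher precedence on left): tree is (+ (* 3 3) 4)
Prefix: + * 3 3 4


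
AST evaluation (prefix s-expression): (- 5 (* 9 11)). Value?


Evaluate inner: (* 9 11) = 99
Evaluate root: (- 5 99) = -94
Result: -94


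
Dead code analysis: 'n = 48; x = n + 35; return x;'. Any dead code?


n is read by x's definition; x is returned
No dead code


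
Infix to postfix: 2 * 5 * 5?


Left to right (same or higher precedence on left)
Postfix: 2 5 * 5 *


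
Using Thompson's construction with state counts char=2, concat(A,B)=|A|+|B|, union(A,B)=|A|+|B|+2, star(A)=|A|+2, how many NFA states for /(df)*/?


Syntax tree has 2 char leaf(s), 0 union(s), 1 star(s)
chars contribute 2×2 = 4; each union adds +2; each star adds +2
Total: 4 + 0 + 2 = 6 states


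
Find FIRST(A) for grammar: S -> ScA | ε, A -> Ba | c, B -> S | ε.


Per alternative of A: FIRST(Ba) = {a, c}; FIRST(c) = {c}
FIRST(A) = {a, c}


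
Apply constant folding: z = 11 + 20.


11 + 20 = 31 at compile time
Optimized: z = 31


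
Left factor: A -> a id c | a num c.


Common prefix: 'a'
Factored: A -> a A', A' -> id c | num c


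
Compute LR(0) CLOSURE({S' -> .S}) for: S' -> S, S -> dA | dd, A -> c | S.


Start: S' -> .S
For each item with dot before a nonterminal B, add B -> .γ for every B-production
Closure: [S' -> .S, S -> .dA, S -> .dd]


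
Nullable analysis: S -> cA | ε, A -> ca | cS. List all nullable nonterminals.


A nonterminal is nullable iff some alternative derives ε (directly, or every symbol in it is nullable)
Nullable: {S}


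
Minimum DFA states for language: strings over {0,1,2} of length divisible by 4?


Track length mod 4: states 0..3, accept at 0
Minimal DFA: 4 states


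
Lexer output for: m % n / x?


Scan left to right, longest-match per lexeme
Tokens: ID(m), OP(%), ID(n), OP(/), ID(x)


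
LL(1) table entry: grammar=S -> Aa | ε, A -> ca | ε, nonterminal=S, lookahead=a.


For [S, a]: 'a' ∈ FIRST(Aa)
Entry: S -> Aa


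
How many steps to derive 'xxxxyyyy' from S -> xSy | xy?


Derivation: S => xSy => xxSyy => xxxSyyy => xxxxyyyy
Steps: 4


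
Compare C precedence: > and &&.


'>' is relational (level 7); '&&' is logical AND (level 2)
Higher level binds tighter
'>' has higher precedence than '&&'


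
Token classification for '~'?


Pattern: operator symbol
Type: OPERATOR


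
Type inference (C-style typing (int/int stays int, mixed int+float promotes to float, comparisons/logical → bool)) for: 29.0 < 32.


Operand types: float < int
Rule: comparison yields bool
Result type: bool


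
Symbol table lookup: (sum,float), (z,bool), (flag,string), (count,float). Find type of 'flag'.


Lookup 'flag' → type string


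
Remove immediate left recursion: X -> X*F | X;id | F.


Left-recursive alternatives: X*F, X;id; non-recursive: F
Introduce X': X -> FX', X' -> *FX' | ;idX' | ε


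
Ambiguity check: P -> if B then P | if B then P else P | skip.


dangling else: 'if B then if B then skip else skip' parses two ways
Ambiguous


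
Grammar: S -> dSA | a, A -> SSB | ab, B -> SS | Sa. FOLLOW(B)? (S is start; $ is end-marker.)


$ ∈ FOLLOW(S). For each A -> αBβ: add FIRST(β)\{ε} to FOLLOW(B); if β nullable, add FOLLOW(A).
FOLLOW(B) = {$, a, d}


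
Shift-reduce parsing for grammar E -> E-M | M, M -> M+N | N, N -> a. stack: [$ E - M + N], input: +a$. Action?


handle 'M+N' on top
Action: reduce (M -> M+N)


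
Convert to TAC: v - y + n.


Break into single-operator statements:
t1 = v - y
t2 = t1 + n


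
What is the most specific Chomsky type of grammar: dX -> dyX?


LHS has context (more than one symbol) and |LHS| ≤ |RHS|
Classification: Type 1 (Context-Sensitive)


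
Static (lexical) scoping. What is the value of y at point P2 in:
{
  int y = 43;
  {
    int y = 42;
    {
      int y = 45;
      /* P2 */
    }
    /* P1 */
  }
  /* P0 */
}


y declared in the same block as P2
y = 45


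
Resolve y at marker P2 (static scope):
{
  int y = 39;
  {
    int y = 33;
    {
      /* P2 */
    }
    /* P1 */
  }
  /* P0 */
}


P2's block does not declare y; resolves to the enclosing declaration at depth 1
y = 33


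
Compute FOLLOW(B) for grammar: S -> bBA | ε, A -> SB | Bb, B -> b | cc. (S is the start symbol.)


$ ∈ FOLLOW(S). For each A -> αBβ: add FIRST(β)\{ε} to FOLLOW(B); if β nullable, add FOLLOW(A).
FOLLOW(B) = {$, b, c}


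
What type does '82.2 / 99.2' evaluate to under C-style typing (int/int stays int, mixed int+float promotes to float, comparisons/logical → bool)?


Operand types: float / float
Rule: mixed int/float promotes to float; int/int stays int
Result type: float


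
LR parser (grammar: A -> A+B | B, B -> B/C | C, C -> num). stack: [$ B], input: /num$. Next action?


shift '/' to continue B -> B/C
Action: shift


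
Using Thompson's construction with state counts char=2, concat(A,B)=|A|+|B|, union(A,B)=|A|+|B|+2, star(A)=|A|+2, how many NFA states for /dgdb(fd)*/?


Syntax tree has 6 char leaf(s), 0 union(s), 1 star(s)
chars contribute 6×2 = 12; each union adds +2; each star adds +2
Total: 12 + 0 + 2 = 14 states


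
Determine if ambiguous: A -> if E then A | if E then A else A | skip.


dangling else: 'if E then if E then skip else skip' parses two ways
Ambiguous


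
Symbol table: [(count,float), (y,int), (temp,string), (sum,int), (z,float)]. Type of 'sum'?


Lookup 'sum' → type int


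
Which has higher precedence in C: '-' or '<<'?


'-' is additive (level 9); '<<' is shift (level 8)
Higher level binds tighter
'-' has higher precedence than '<<'


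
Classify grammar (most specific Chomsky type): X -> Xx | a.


Left-linear: every RHS is a terminal or one nonterminal followed by a terminal
Classification: Type 3 (Regular)


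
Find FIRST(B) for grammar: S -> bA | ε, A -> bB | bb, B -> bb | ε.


Per alternative of B: FIRST(bb) = {b}; FIRST(ε) = {ε}
FIRST(B) = {b, ε}


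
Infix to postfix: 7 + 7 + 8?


Left to right (same or higher precedence on left)
Postfix: 7 7 + 8 +


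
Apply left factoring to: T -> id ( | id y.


Common prefix: 'id'
Factored: T -> id T', T' -> ( | y


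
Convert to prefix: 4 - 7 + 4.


left-to-right (same/higher precedence on left): tree is (+ (- 4 7) 4)
Prefix: + - 4 7 4


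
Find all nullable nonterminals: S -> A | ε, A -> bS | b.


A nonterminal is nullable iff some alternative derives ε (directly, or every symbol in it is nullable)
Nullable: {S}


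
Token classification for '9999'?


Pattern: digits only
Type: INTEGER_LITERAL


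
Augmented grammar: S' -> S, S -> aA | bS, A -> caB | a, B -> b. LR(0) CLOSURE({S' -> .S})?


Start: S' -> .S
For each item with dot before a nonterminal B, add B -> .γ for every B-production
Closure: [S' -> .S, S -> .aA, S -> .bS]


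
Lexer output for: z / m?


Scan left to right, longest-match per lexeme
Tokens: ID(z), OP(/), ID(m)


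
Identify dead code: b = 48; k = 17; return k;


b is assigned but never read
Dead: 'b = 48'


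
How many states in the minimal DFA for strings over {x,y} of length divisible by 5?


Track length mod 5: states 0..4, accept at 0
Minimal DFA: 5 states


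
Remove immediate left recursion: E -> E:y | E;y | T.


Left-recursive alternatives: E:y, E;y; non-recursive: T
Introduce E': E -> TE', E' -> :yE' | ;yE' | ε


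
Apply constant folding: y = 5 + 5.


5 + 5 = 10 at compile time
Optimized: y = 10


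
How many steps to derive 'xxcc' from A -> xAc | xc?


Derivation: A => xAc => xxcc
Steps: 2


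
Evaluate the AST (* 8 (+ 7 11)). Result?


Evaluate inner: (+ 7 11) = 18
Evaluate root: (* 8 18) = 144
Result: 144


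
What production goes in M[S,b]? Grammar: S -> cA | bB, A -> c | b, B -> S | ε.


For [S, b]: 'b' ∈ FIRST(bB)
Entry: S -> bB


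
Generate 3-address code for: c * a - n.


Break into single-operator statements:
t1 = c * a
t2 = t1 - n


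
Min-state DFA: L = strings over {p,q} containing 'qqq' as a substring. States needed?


KMP-style automaton: 3 progress states + 1 absorbing accept = 4
Minimal DFA: 4 states


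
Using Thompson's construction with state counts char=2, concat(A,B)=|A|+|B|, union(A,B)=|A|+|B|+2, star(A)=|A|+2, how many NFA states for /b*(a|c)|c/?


Syntax tree has 4 char leaf(s), 2 union(s), 1 star(s)
chars contribute 4×2 = 8; each union adds +2; each star adds +2
Total: 8 + 4 + 2 = 14 states


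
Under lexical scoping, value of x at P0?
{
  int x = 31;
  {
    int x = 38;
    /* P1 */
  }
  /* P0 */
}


x declared in the same block as P0
x = 31


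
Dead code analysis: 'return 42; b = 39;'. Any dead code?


statement follows a return and is unreachable
Dead: 'b = 39'


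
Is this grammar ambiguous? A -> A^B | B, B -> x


precedence layered via separate nonterminal B: deterministic
Unambiguous


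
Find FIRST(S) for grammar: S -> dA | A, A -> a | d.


Per alternative of S: FIRST(dA) = {d}; FIRST(A) = {a, d}
FIRST(S) = {a, d}


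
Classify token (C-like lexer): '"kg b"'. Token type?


Pattern: double-quoted sequence
Type: STRING_LITERAL


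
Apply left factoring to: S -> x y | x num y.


Common prefix: 'x'
Factored: S -> x S', S' -> y | num y


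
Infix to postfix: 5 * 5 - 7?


Left to right (same or higher precedence on left)
Postfix: 5 5 * 7 -


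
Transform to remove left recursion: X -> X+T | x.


Left-recursive alternatives: X+T; non-recursive: x
Introduce X': X -> xX', X' -> +TX' | ε


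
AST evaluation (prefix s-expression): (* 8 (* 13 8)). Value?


Evaluate inner: (* 13 8) = 104
Evaluate root: (* 8 104) = 832
Result: 832


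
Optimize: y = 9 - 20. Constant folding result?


9 - 20 = -11 at compile time
Optimized: y = -11


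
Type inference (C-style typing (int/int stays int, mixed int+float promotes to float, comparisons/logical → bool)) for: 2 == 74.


Operand types: int == int
Rule: comparison yields bool
Result type: bool


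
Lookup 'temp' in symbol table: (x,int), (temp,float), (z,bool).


Lookup 'temp' → type float


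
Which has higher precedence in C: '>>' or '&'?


'>>' is shift (level 8); '&' is bitwise AND (level 5)
Higher level binds tighter
'>>' has higher precedence than '&'


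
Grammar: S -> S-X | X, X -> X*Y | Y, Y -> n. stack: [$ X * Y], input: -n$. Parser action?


handle 'X*Y' on top
Action: reduce (X -> X*Y)


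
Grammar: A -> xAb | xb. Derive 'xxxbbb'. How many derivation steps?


Derivation: A => xAb => xxAbb => xxxbbb
Steps: 3


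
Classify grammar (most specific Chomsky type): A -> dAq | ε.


Single nonterminal LHS, but d^n q^n is not regular
Classification: Type 2 (Context-Free)


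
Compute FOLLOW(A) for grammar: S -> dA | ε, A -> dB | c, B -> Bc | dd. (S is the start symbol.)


$ ∈ FOLLOW(S). For each A -> αBβ: add FIRST(β)\{ε} to FOLLOW(B); if β nullable, add FOLLOW(A).
FOLLOW(A) = {$}


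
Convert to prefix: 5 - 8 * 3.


'*' binds tighter: tree is (- 5 (* 8 3))
Prefix: - 5 * 8 3


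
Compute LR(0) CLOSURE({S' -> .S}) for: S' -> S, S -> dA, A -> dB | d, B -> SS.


Start: S' -> .S
For each item with dot before a nonterminal B, add B -> .γ for every B-production
Closure: [S' -> .S, S -> .dA]


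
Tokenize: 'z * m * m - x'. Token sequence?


Scan left to right, longest-match per lexeme
Tokens: ID(z), OP(*), ID(m), OP(*), ID(m), OP(-), ID(x)


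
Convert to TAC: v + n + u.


Break into single-operator statements:
t1 = v + n
t2 = t1 + u


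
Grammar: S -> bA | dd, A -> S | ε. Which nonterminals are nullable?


A nonterminal is nullable iff some alternative derives ε (directly, or every symbol in it is nullable)
Nullable: {A}


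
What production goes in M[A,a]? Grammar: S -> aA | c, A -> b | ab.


For [A, a]: 'a' ∈ FIRST(ab)
Entry: A -> ab


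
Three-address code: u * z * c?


Break into single-operator statements:
t1 = u * z
t2 = t1 * c


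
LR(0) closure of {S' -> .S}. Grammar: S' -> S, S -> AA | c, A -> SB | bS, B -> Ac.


Start: S' -> .S
For each item with dot before a nonterminal B, add B -> .γ for every B-production
Closure: [S' -> .S, S -> .AA, S -> .c, A -> .SB, A -> .bS]
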